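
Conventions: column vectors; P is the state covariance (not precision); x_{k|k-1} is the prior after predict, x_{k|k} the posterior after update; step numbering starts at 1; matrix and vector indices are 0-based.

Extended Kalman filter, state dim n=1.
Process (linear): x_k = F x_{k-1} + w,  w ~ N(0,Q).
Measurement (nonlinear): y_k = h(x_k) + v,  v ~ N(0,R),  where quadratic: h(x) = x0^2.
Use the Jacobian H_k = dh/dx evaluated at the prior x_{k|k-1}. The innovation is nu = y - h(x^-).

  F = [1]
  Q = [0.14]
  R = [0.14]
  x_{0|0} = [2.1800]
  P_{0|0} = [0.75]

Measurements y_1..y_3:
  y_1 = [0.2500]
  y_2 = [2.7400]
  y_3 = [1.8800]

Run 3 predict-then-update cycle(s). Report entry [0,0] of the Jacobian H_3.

step 1: x^-=[2.1800]  P^-=[0.8900]  H_jac=[4.3600]  S=[17.0585]  K=[0.2275]  nu=[-4.5024]  x^+=[1.1558]  P^+=[0.0073]
step 2: x^-=[1.1558]  P^-=[0.1473]  H_jac=[2.3116]  S=[0.9271]  K=[0.3673]  nu=[1.4041]  x^+=[1.6715]  P^+=[0.0222]
step 3: x^-=[1.6715]  P^-=[0.1622]  H_jac=[3.3430]  S=[1.9532]  K=[0.2777]  nu=[-0.9139]  x^+=[1.4177]  P^+=[0.0116]

H_jac[0,0] = 3.3430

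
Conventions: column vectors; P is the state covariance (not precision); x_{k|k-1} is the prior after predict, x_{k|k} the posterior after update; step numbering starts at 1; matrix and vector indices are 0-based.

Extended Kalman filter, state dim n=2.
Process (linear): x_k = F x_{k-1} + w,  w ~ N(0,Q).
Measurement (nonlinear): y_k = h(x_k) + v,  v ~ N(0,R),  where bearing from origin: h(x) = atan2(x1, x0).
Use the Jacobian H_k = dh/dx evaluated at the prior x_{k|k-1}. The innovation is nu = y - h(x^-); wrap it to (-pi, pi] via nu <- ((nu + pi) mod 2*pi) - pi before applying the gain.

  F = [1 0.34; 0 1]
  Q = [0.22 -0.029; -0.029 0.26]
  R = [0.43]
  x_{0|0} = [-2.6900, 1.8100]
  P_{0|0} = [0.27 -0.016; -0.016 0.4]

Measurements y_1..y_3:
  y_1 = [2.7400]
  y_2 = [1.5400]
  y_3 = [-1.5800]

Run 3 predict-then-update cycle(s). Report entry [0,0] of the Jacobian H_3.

H_jac[0,0] = -0.4545

step 1: x^-=[-2.0746, 1.8100]  P^-=[0.5254 0.0910; 0.0910 0.6600]  H_jac=[-0.2388 -0.2737]  S=[0.5213]  K=[-0.2884; -0.3882]  nu=[0.3158]  x^+=[-2.1657, 1.6874]  P^+=[0.4820 0.0326; 0.0326 0.5814]
step 2: x^-=[-1.5920, 1.6874]  P^-=[0.7914 0.2013; 0.2013 0.8414]  H_jac=[-0.3135 -0.2958]  S=[0.6188]  K=[-0.4973; -0.5043]  nu=[-0.7871]  x^+=[-1.2006, 2.0843]  P^+=[0.6384 0.0462; 0.0462 0.6841]
step 3: x^-=[-0.4919, 2.0843]  P^-=[0.9689 0.2498; 0.2498 0.9441]  H_jac=[-0.4545 -0.1073]  S=[0.6653]  K=[-0.7021; -0.3228]  nu=[2.9006]  x^+=[-2.5284, 1.1480]  P^+=[0.6409 0.0990; 0.0990 0.8748]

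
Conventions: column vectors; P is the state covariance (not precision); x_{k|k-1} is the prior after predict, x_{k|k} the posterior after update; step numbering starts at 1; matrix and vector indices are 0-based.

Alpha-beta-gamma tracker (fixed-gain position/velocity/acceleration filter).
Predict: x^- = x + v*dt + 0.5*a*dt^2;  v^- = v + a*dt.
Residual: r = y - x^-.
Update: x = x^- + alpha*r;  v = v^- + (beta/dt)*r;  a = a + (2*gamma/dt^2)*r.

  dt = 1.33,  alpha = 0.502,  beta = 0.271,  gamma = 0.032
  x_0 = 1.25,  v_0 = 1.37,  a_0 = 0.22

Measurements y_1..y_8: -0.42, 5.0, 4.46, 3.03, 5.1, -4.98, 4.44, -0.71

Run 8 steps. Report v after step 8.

v_post = -1.4349

step 1: x_pred=3.2667  r=-3.6867  x^+=1.4160  v^+=0.9114  a^+=0.0866
step 2: x_pred=2.7047  r=2.2953  x^+=3.8570  v^+=1.4943  a^+=0.1697
step 3: x_pred=5.9944  r=-1.5344  x^+=5.2241  v^+=1.4073  a^+=0.1141
step 4: x_pred=7.1968  r=-4.1668  x^+=5.1050  v^+=0.7101  a^+=-0.0366
step 5: x_pred=6.0171  r=-0.9171  x^+=5.5567  v^+=0.4745  a^+=-0.0698
step 6: x_pred=6.1261  r=-11.1061  x^+=0.5508  v^+=-1.8813  a^+=-0.4716
step 7: x_pred=-2.3684  r=6.8084  x^+=1.0494  v^+=-1.1213  a^+=-0.2253
step 8: x_pred=-0.6411  r=-0.0689  x^+=-0.6757  v^+=-1.4349  a^+=-0.2278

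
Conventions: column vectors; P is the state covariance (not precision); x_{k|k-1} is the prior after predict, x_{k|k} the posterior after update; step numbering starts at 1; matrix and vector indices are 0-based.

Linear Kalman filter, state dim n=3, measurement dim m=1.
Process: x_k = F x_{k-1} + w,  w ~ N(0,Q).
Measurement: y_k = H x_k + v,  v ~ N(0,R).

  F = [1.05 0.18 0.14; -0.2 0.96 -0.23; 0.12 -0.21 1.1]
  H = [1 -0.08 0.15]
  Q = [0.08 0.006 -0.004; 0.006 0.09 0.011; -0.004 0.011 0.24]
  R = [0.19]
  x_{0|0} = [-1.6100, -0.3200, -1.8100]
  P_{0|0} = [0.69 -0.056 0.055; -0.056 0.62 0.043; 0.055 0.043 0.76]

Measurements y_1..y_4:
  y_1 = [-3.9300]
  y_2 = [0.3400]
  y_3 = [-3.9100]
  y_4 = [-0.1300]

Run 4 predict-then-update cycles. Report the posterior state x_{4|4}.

step 1: x^-=[-2.0015, 0.4311, -2.1170]  P^-=[0.8729 -0.1215 0.2594; -0.1215 0.7368 -0.2978; 0.2594 -0.2978 1.1944]  S=[1.1989]  K=[0.7686; -0.1878; 0.3857]  nu=[-1.5765]  x^+=[-3.2132, 0.7271, -2.7250]  P^+=[0.1646 0.0515 -0.0960; 0.0515 0.6945 -0.2110; -0.0960 -0.2110 1.0160]
step 2: x^-=[-3.6245, 1.9674, -3.5358]  P^-=[0.2845 0.1151 -0.0114; 0.1151 0.8549 -0.5911; -0.0114 -0.5911 1.5719]  S=[0.5077]  K=[0.5388; -0.0827; 0.5352]  nu=[4.6523]  x^+=[-1.1177, 1.5827, -1.0458]  P^+=[0.1371 0.1377 -0.1578; 0.1377 0.8515 -0.5686; -0.1578 -0.5686 1.4265]
step 3: x^-=[-1.0351, 1.9834, -1.6169]  P^-=[0.2637 0.2019 -0.1074; 0.2019 1.1394 -1.0921; -0.1074 -1.0921 2.2197]  S=[0.4726]  K=[0.4897; -0.1123; 0.6622]  nu=[-2.4737]  x^+=[-2.2463, 2.2612, -3.2549]  P^+=[0.1504 0.2279 -0.2606; 0.2279 1.1334 -1.0569; -0.2606 -1.0569 2.0125]
step 4: x^-=[-2.4073, 3.3687, -4.3249]  P^-=[0.2782 0.2989 -0.2469; 0.2989 1.6023 -1.7971; -0.2469 -1.7971 3.1353]  S=[0.4702]  K=[0.4620; -0.2102; 0.7809]  nu=[3.1955]  x^+=[-0.9310, 2.6970, -1.8296]  P^+=[0.1778 0.3446 -0.4165; 0.3446 1.5815 -1.7199; -0.4165 -1.7199 2.8486]

x_post = [-0.9310, 2.6970, -1.8296]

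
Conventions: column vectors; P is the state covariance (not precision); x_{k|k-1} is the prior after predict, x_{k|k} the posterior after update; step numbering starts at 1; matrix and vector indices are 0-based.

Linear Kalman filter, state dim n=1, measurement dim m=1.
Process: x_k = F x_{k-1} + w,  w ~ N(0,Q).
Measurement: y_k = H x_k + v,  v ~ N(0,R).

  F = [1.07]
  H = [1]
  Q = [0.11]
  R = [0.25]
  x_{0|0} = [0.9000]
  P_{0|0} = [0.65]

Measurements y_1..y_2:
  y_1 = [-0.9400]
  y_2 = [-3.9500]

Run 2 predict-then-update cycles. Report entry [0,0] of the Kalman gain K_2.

step 1: x^-=[0.9630]  P^-=[0.8542]  S=[1.1042]  K=[0.7736]  nu=[-1.9030]  x^+=[-0.5091]  P^+=[0.1934]
step 2: x^-=[-0.5448]  P^-=[0.3314]  S=[0.5814]  K=[0.5700]  nu=[-3.4052]  x^+=[-2.4858]  P^+=[0.1425]

K[0,0] = 0.5700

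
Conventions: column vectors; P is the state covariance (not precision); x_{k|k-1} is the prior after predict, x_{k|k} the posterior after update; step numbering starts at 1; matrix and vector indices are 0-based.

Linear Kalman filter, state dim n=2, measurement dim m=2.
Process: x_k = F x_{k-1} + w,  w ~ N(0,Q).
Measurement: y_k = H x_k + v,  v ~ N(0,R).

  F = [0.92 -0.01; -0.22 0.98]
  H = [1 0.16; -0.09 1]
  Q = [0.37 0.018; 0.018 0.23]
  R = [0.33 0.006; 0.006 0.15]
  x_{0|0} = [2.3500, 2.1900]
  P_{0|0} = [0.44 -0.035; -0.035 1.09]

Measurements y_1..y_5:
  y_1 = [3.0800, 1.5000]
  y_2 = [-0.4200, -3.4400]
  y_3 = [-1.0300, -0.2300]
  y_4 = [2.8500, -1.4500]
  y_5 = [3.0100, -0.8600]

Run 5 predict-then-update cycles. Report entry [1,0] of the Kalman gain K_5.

step 1: x^-=[2.1401, 1.6292]  P^-=[0.7432 -0.1134; -0.1134 1.3132]  S=[1.0705 0.0375; 0.0375 1.4897]  K=[0.6821 -0.1382; 0.0593 0.8869]  nu=[0.6792, 0.0634]  x^+=[2.5947, 1.7257]  P^+=[0.2237 0.0035; 0.0035 0.1337]
step 2: x^-=[2.3698, 1.1204]  P^-=[0.5593 -0.0254; -0.0254 0.3677]  S=[0.8906 -0.0106; -0.0106 0.5268]  K=[0.6219 -0.1313; 0.0459 0.7033]  nu=[-2.9691, -4.3471]  x^+=[1.0943, -2.0729]  P^+=[0.2041 0.0024; 0.0024 0.1060]
step 3: x^-=[1.0275, -2.2722]  P^-=[0.5427 -0.0222; -0.0222 0.3406]  S=[0.8743 -0.0102; -0.0102 0.4990]  K=[0.6151 -0.1297; 0.0450 0.6875]  nu=[-1.6940, 2.1347]  x^+=[-0.2915, -0.8808]  P^+=[0.2018 0.0024; 0.0024 0.1036]
step 4: x^-=[-0.2593, -0.7990]  P^-=[0.5408 -0.0217; -0.0217 0.3382]  S=[0.8725 -0.0099; -0.0099 0.4965]  K=[0.6144 -0.1294; 0.0450 0.6861]  nu=[3.2372, -0.6743]  x^+=[1.8167, -1.1161]  P^+=[0.2016 0.0024; 0.0024 0.1034]
step 5: x^-=[1.6826, -1.4934]  P^-=[0.5406 -0.0216; -0.0216 0.3380]  S=[0.8723 -0.0099; -0.0099 0.4963]  K=[0.6143 -0.1294; 0.0450 0.6859]  nu=[1.5664, 0.7849]  x^+=[2.5432, -0.8846]  P^+=[0.2015 0.0024; 0.0024 0.1034]

K[1,0] = 0.0450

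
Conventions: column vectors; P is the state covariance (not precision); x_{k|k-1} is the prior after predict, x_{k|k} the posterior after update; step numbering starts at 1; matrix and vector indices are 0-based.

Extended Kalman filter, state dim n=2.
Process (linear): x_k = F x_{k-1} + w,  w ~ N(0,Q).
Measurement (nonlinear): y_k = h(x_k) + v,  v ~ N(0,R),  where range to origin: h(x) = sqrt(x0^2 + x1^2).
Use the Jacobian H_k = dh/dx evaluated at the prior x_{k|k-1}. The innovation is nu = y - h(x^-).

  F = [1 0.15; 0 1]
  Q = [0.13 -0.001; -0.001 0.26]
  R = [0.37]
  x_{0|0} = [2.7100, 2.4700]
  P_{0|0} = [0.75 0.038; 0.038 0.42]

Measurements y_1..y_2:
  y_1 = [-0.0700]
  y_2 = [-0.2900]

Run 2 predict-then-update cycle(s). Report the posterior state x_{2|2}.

step 1: x^-=[3.0805, 2.4700]  P^-=[0.9009 0.1000; 0.1000 0.6800]  H_jac=[0.7802 0.6256]  S=[1.2820]  K=[0.5970; 0.3927]  nu=[-4.0185]  x^+=[0.6815, 0.8921]  P^+=[0.4439 -0.2005; -0.2005 0.4823]
step 2: x^-=[0.8153, 0.8921]  P^-=[0.5246 -0.1292; -0.1292 0.7423]  H_jac=[0.6746 0.7382]  S=[0.8846]  K=[0.2923; 0.5210]  nu=[-1.4985]  x^+=[0.3773, 0.1114]  P^+=[0.4490 -0.2639; -0.2639 0.5023]

x_post = [0.3773, 0.1114]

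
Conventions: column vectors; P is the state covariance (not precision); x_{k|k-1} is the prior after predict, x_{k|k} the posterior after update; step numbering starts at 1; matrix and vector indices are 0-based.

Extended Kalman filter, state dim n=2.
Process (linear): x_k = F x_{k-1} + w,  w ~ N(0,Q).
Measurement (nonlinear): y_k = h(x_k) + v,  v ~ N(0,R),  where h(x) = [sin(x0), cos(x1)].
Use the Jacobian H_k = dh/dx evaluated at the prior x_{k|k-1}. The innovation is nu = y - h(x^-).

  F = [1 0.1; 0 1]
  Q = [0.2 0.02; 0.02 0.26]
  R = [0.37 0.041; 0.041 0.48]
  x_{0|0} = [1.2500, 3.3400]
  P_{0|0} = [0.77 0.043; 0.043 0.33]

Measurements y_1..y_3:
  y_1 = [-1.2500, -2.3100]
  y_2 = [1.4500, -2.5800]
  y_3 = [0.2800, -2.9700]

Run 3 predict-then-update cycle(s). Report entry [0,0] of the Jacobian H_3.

H_jac[0,0] = -0.1593

step 1: x^-=[1.5840, 3.3400]  P^-=[0.9819 0.0960; 0.0960 0.5900]  H_jac=[-0.0132 0.0000; 0.0000 0.1971]  S=[0.3702 0.0408; 0.0408 0.5029]  K=[-0.0395 0.0408; -0.0291 0.2336]  nu=[-2.2499, -1.3296]  x^+=[1.6186, 3.0950]  P^+=[0.9806 0.0912; 0.0912 0.5628]
step 2: x^-=[1.9281, 3.0950]  P^-=[1.2045 0.1675; 0.1675 0.8228]  H_jac=[-0.3498 0.0000; 0.0000 -0.0466]  S=[0.5174 0.0437; 0.0437 0.4818]  K=[-0.8192 0.0582; -0.1073 -0.0699]  nu=[0.5132, -1.5811]  x^+=[1.4158, 3.1503]  P^+=[0.8598 0.1217; 0.1217 0.8138]
step 3: x^-=[1.7308, 3.1503]  P^-=[1.0923 0.2231; 0.2231 1.0738]  H_jac=[-0.1593 0.0000; 0.0000 0.0087]  S=[0.3977 0.0407; 0.0407 0.4801]  K=[-0.4418 0.0415; -0.0922 0.0274]  nu=[-0.7072, -1.9700]  x^+=[1.9615, 3.1616]  P^+=[1.0153 0.2070; 0.2070 1.0703]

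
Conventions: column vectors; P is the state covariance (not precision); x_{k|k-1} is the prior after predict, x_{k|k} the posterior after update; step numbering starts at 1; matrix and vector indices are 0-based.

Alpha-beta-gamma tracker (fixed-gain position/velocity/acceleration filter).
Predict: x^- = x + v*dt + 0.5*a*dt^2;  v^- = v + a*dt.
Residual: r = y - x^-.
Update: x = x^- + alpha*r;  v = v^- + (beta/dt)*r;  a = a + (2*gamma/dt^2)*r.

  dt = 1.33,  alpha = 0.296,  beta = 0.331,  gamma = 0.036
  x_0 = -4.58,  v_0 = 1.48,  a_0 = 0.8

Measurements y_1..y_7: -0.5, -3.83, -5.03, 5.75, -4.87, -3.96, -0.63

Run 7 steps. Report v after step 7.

step 1: x_pred=-1.9040  r=1.4040  x^+=-1.4884  v^+=2.8934  a^+=0.8571
step 2: x_pred=3.1179  r=-6.9479  x^+=1.0613  v^+=2.3043  a^+=0.5743
step 3: x_pred=4.6340  r=-9.6640  x^+=1.7735  v^+=0.6631  a^+=0.1810
step 4: x_pred=2.8154  r=2.9346  x^+=3.6841  v^+=1.6341  a^+=0.3004
step 5: x_pred=6.1232  r=-10.9932  x^+=2.8692  v^+=-0.7022  a^+=-0.1470
step 6: x_pred=1.8052  r=-5.7652  x^+=0.0987  v^+=-2.3325  a^+=-0.3817
step 7: x_pred=-3.3411  r=2.7111  x^+=-2.5386  v^+=-2.1655  a^+=-0.2713

v_post = -2.1655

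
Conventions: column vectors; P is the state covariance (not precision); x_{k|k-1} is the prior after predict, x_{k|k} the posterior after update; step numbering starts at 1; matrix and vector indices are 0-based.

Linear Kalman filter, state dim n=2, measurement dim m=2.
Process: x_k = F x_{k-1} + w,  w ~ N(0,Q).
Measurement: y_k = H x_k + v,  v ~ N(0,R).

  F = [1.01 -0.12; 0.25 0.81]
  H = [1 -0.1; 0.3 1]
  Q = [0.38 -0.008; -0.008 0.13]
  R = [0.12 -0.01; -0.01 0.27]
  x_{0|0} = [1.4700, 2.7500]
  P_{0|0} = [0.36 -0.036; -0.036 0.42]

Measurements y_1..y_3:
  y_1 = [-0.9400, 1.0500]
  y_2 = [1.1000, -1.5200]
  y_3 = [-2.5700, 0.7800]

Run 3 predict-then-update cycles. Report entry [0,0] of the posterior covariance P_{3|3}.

step 1: x^-=[1.1547, 2.5950]  P^-=[0.7620 0.0137; 0.0137 0.4135]  S=[0.8834 0.1905; 0.1905 0.7603]  K=[0.8376 0.1088; -0.1583 0.5889]  nu=[-1.8352, -1.8914]  x^+=[-0.5882, 1.7716]  P^+=[0.0986 -0.0086; -0.0086 0.1632]
step 2: x^-=[-0.8066, 1.2880]  P^-=[0.4850 -0.0057; -0.0057 0.2397]  S=[0.6085 0.1060; 0.1060 0.5500]  K=[0.7798 0.1039; -0.1285 0.4576]  nu=[2.0354, -2.5660]  x^+=[0.5141, -0.1477]  P^+=[0.0918 -0.0073; -0.0073 0.1270]
step 3: x^-=[0.5369, 0.0089]  P^-=[0.4773 -0.0029; -0.0029 0.2161]  S=[0.6000 0.1087; 0.1087 0.5273]  K=[0.7767 0.1058; -0.1193 0.4328]  nu=[-3.1060, 0.6100]  x^+=[-1.8111, 0.6435]  P^+=[0.0915 -0.0066; -0.0066 0.1200]

P_post[0,0] = 0.0915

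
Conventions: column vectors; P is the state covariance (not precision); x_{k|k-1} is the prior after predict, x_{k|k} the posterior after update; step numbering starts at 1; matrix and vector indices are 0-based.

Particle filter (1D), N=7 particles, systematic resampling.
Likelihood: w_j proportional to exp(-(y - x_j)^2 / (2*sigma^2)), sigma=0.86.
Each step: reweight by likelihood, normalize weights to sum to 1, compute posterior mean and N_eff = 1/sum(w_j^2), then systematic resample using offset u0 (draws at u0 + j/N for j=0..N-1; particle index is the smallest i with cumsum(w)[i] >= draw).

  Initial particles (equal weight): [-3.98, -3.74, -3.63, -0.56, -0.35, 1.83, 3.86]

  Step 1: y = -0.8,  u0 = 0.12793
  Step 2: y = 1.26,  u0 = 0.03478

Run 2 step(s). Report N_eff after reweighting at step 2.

step 1: w=[0.0006, 0.0016, 0.0024, 0.5194, 0.4710, 0.0050, 0.0000]  mean=-0.4634  Neff=2.0339  idx=[3, 3, 3, 4, 4, 4, 4]
step 2: w=[0.1052, 0.1052, 0.1052, 0.1711, 0.1711, 0.1711, 0.1711]  mean=-0.4163  Neff=6.6526  idx=[0, 1, 3, 3, 4, 5, 6]

N_eff = 6.6526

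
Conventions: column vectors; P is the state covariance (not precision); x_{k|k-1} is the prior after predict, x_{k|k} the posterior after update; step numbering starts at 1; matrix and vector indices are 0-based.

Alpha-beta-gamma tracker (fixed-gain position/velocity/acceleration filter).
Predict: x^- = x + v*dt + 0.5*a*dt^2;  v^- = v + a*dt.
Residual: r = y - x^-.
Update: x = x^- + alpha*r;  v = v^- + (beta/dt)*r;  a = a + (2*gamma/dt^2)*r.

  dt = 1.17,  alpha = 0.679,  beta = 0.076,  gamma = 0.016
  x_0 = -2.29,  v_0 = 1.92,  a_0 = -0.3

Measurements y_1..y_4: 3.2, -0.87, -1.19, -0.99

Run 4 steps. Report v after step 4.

step 1: x_pred=-0.2489  r=3.4489  x^+=2.0929  v^+=1.7930  a^+=-0.2194
step 2: x_pred=4.0406  r=-4.9106  x^+=0.7063  v^+=1.2174  a^+=-0.3342
step 3: x_pred=1.9019  r=-3.0919  x^+=-0.1975  v^+=0.6256  a^+=-0.4064
step 4: x_pred=0.2562  r=-1.2462  x^+=-0.5900  v^+=0.0691  a^+=-0.4356

v_post = 0.0691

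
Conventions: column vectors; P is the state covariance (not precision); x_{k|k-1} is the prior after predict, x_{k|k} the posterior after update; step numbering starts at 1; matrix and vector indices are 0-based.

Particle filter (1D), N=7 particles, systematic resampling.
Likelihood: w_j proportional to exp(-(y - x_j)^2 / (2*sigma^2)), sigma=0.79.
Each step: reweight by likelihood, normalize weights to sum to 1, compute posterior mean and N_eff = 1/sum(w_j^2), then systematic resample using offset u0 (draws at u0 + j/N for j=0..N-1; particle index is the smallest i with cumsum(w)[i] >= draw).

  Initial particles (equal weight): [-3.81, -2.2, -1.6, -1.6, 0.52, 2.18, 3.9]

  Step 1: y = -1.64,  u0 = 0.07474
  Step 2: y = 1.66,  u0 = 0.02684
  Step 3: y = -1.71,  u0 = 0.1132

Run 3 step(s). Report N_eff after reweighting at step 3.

N_eff = 7.0000

step 1: w=[0.0081, 0.2756, 0.3539, 0.3539, 0.0084, 0.0000, 0.0000]  mean=-1.7655  Neff=3.0619  idx=[1, 1, 2, 2, 3, 3, 3]
step 2: w=[0.0064, 0.0064, 0.1974, 0.1974, 0.1974, 0.1974, 0.1974]  mean=-1.6077  Neff=5.1292  idx=[2, 2, 3, 4, 4, 5, 6]
step 3: w=[0.1429, 0.1429, 0.1429, 0.1429, 0.1429, 0.1429, 0.1429]  mean=-1.6000  Neff=7.0000  idx=[0, 1, 2, 3, 4, 5, 6]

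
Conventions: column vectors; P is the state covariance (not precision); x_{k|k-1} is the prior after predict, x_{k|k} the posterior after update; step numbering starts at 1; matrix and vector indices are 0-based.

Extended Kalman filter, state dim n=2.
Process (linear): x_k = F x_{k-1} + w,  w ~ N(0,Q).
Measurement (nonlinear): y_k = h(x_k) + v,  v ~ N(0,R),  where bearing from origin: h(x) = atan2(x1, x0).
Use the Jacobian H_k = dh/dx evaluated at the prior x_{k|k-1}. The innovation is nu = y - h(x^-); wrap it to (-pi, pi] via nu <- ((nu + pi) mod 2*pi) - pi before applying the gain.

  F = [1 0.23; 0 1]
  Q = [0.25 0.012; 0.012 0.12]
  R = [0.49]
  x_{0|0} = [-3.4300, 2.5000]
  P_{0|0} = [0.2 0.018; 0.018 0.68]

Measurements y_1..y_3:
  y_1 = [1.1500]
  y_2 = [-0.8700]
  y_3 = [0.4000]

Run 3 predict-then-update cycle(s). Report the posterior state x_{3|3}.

x_post = [0.8414, 4.2025]

step 1: x^-=[-2.8550, 2.5000]  P^-=[0.4943 0.1864; 0.1864 0.8000]  H_jac=[-0.1736 -0.1982]  S=[0.5492]  K=[-0.2235; -0.3477]  nu=[-1.2724]  x^+=[-2.5706, 2.9424]  P^+=[0.4668 0.1437; 0.1437 0.7336]
step 2: x^-=[-1.8938, 2.9424]  P^-=[0.8217 0.3244; 0.3244 0.8536]  H_jac=[-0.2403 -0.1547]  S=[0.5820]  K=[-0.4255; -0.3608]  nu=[-3.0127]  x^+=[-0.6119, 4.0295]  P^+=[0.7164 0.2351; 0.2351 0.7778]
step 3: x^-=[0.3149, 4.0295]  P^-=[1.1156 0.4260; 0.4260 0.8978]  H_jac=[-0.2467 0.0193]  S=[0.5542]  K=[-0.4818; -0.1584]  nu=[-1.0928]  x^+=[0.8414, 4.2025]  P^+=[0.9870 0.3837; 0.3837 0.8839]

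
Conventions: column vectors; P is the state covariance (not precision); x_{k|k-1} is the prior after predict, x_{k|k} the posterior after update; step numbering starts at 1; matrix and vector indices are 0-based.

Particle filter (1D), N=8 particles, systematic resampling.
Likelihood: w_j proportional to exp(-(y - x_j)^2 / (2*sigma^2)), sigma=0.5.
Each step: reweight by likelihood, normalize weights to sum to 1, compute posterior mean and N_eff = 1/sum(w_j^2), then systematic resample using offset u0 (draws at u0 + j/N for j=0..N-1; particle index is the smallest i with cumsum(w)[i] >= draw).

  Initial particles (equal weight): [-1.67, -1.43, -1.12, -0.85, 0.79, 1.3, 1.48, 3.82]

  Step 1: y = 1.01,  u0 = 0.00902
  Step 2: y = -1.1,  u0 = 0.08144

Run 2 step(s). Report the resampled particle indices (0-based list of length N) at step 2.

step 1: w=[0.0000, 0.0000, 0.0000, 0.0004, 0.3787, 0.3526, 0.2682, 0.0000]  mean=1.1541  Neff=2.9438  idx=[4, 4, 4, 5, 5, 5, 6, 6]
step 2: w=[0.3287, 0.3287, 0.3287, 0.0041, 0.0041, 0.0041, 0.0007, 0.0007]  mean=0.7973  Neff=3.0839  idx=[0, 0, 1, 1, 1, 2, 2, 2]

resampled_idx = [0, 0, 1, 1, 1, 2, 2, 2]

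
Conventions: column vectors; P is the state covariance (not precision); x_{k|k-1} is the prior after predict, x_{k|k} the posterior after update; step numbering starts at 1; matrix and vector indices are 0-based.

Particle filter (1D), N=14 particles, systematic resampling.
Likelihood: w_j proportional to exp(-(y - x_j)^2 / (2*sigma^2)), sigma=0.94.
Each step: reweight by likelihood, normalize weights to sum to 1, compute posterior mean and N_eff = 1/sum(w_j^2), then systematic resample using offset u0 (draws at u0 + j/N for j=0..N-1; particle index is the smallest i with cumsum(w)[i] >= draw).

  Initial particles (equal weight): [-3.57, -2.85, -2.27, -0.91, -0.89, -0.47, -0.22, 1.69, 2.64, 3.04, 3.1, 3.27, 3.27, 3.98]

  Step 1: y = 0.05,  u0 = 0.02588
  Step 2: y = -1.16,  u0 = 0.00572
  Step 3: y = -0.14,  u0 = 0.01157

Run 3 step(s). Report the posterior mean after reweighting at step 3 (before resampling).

post_mean = -0.5911

step 1: w=[0.0002, 0.0026, 0.0143, 0.1781, 0.1820, 0.2575, 0.2879, 0.0655, 0.0067, 0.0019, 0.0016, 0.0008, 0.0008, 0.0000]  mean=-0.4040  Neff=4.5745  idx=[3, 3, 3, 4, 4, 5, 5, 5, 5, 6, 6, 6, 6, 7]
step 2: w=[0.0937, 0.0937, 0.0937, 0.0931, 0.0931, 0.0741, 0.0741, 0.0741, 0.0741, 0.0588, 0.0588, 0.0588, 0.0588, 0.0010]  mean=-0.6109  Neff=12.5825  idx=[0, 0, 1, 2, 3, 3, 4, 5, 6, 7, 8, 9, 10, 11]
step 3: w=[0.0606, 0.0606, 0.0606, 0.0606, 0.0617, 0.0617, 0.0617, 0.0797, 0.0797, 0.0797, 0.0797, 0.0845, 0.0845, 0.0845]  mean=-0.5911  Neff=13.7047  idx=[0, 1, 2, 3, 4, 6, 7, 8, 8, 9, 10, 11, 12, 13]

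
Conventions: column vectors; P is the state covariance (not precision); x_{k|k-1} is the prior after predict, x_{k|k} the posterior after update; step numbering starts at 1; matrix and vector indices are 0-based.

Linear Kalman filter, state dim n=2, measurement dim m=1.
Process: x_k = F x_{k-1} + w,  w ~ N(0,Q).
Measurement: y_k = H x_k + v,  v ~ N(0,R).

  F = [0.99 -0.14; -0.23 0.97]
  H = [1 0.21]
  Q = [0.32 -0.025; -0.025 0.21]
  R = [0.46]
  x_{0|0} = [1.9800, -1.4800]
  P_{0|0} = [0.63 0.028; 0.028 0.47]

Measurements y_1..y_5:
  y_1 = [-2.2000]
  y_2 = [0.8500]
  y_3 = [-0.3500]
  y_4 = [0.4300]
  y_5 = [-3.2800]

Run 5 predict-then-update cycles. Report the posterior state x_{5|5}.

step 1: x^-=[2.1674, -1.8910]  P^-=[0.9389 -0.2045; -0.2045 0.6731]  S=[1.3427]  K=[0.6673; -0.0470]  nu=[-3.9703]  x^+=[-0.4819, -1.7043]  P^+=[0.3410 -0.1624; -0.1624 0.6701]
step 2: x^-=[-0.2385, -1.5423]  P^-=[0.7124 -0.3548; -0.3548 0.9310]  S=[1.0644]  K=[0.5993; -0.1496]  nu=[1.4124]  x^+=[0.6079, -1.7537]  P^+=[0.3301 -0.2593; -0.2593 0.9071]
step 3: x^-=[0.8473, -1.8409]  P^-=[0.7332 -0.4807; -0.4807 1.1967]  S=[1.0441]  K=[0.6056; -0.2198]  nu=[-0.8108]  x^+=[0.3564, -1.6627]  P^+=[0.3503 -0.3418; -0.3418 1.1463]
step 4: x^-=[0.5856, -1.6948]  P^-=[0.7806 -0.5997; -0.5997 1.4596]  S=[1.0531]  K=[0.6217; -0.2784]  nu=[0.2003]  x^+=[0.7101, -1.7506]  P^+=[0.3736 -0.4174; -0.4174 1.3780]
step 5: x^-=[0.9481, -1.8614]  P^-=[0.8289 -0.7115; -0.7115 1.7125]  S=[1.0656]  K=[0.6377; -0.3302]  nu=[-3.8372]  x^+=[-1.4987, -0.5943]  P^+=[0.3956 -0.4871; -0.4871 1.5964]

x_post = [-1.4987, -0.5943]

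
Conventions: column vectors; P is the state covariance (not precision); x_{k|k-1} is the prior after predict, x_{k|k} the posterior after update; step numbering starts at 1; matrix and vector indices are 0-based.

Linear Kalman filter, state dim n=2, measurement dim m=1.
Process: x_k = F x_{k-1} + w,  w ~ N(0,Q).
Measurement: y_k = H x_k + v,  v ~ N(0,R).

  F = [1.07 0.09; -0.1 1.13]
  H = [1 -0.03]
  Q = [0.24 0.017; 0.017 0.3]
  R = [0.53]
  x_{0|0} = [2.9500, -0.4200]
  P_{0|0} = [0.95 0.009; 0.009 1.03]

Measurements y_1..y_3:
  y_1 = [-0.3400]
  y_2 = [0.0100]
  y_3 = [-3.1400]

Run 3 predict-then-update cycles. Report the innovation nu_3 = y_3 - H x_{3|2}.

step 1: x^-=[3.1187, -0.7696]  P^-=[1.3377 0.0309; 0.0309 1.6227]  S=[1.8673]  K=[0.7159; -0.0095]  nu=[-3.4818]  x^+=[0.6261, -0.7365]  P^+=[0.3807 0.0436; 0.0436 1.6225]
step 2: x^-=[0.6037, -0.8948]  P^-=[0.6974 0.1936; 0.1936 2.3657]  S=[1.2180]  K=[0.5679; 0.1007]  nu=[-0.6205]  x^+=[0.2513, -0.9573]  P^+=[0.3047 0.1240; 0.1240 2.3534]
step 3: x^-=[0.1827, -1.1069]  P^-=[0.6318 0.3725; 0.3725 3.2800]  S=[1.1424]  K=[0.5433; 0.2400]  nu=[-3.3559]  x^+=[-1.6404, -1.9121]  P^+=[0.2946 0.2236; 0.2236 3.2143]

innov = [-3.3559]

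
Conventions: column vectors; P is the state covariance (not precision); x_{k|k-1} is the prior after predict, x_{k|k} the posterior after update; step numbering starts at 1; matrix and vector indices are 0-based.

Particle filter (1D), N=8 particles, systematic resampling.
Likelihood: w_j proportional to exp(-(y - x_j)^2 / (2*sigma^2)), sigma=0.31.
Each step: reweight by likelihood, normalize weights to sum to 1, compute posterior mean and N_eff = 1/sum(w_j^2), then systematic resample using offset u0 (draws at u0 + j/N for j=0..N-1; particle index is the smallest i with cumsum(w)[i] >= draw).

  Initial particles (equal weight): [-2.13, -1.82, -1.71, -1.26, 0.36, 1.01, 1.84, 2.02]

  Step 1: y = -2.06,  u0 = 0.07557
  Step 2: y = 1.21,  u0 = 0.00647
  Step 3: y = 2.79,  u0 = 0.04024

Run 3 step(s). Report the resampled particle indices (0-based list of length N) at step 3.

resampled_idx = [1, 2, 3, 3, 4, 5, 6, 7]

step 1: w=[0.4275, 0.3250, 0.2318, 0.0157, 0.0000, 0.0000, 0.0000, 0.0000]  mean=-1.9182  Neff=2.9210  idx=[0, 0, 0, 1, 1, 1, 2, 2]
step 2: w=[0.0000, 0.0000, 0.0000, 0.0158, 0.0158, 0.0158, 0.4763, 0.4763]  mean=-1.7152  Neff=2.2005  idx=[3, 6, 6, 6, 6, 7, 7, 7]
step 3: w=[0.0008, 0.1427, 0.1427, 0.1427, 0.1427, 0.1427, 0.1427, 0.1427]  mean=-1.7101  Neff=7.0109  idx=[1, 2, 3, 3, 4, 5, 6, 7]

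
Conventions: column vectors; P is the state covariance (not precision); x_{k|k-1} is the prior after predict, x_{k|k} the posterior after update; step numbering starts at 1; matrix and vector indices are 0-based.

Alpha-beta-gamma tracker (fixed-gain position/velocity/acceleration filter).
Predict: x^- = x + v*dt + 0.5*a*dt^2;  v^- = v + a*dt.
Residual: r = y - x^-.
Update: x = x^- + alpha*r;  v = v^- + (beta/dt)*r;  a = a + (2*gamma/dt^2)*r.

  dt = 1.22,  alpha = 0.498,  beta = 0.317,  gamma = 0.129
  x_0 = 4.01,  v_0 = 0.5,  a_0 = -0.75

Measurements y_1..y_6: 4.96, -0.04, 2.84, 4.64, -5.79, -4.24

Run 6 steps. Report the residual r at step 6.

resid = 1.0373

step 1: x_pred=4.0618  r=0.8982  x^+=4.5091  v^+=-0.1816  a^+=-0.5943
step 2: x_pred=3.8453  r=-3.8853  x^+=1.9104  v^+=-1.9162  a^+=-1.2678
step 3: x_pred=-1.3709  r=4.2109  x^+=0.7261  v^+=-2.3688  a^+=-0.5379
step 4: x_pred=-2.5641  r=7.2041  x^+=1.0236  v^+=-1.1531  a^+=0.7109
step 5: x_pred=0.1458  r=-5.9358  x^+=-2.8102  v^+=-1.8282  a^+=-0.3180
step 6: x_pred=-5.2773  r=1.0373  x^+=-4.7607  v^+=-1.9466  a^+=-0.1382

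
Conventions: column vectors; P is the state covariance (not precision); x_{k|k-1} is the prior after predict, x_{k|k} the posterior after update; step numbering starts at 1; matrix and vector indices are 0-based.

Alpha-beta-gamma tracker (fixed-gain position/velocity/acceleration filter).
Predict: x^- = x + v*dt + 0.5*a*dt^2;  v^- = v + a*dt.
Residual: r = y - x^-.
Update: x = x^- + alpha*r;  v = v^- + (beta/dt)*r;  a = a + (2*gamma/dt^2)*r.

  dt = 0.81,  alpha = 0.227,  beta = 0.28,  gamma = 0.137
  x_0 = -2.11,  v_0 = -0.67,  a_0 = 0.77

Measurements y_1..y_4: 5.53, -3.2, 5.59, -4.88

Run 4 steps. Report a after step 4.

step 1: x_pred=-2.4001  r=7.9301  x^+=-0.6000  v^+=2.6950  a^+=4.0818
step 2: x_pred=2.9220  r=-6.1220  x^+=1.5323  v^+=3.8850  a^+=1.5251
step 3: x_pred=5.1794  r=0.4106  x^+=5.2726  v^+=5.2622  a^+=1.6966
step 4: x_pred=10.0916  r=-14.9716  x^+=6.6930  v^+=1.4611  a^+=-4.5558

a_post = -4.5558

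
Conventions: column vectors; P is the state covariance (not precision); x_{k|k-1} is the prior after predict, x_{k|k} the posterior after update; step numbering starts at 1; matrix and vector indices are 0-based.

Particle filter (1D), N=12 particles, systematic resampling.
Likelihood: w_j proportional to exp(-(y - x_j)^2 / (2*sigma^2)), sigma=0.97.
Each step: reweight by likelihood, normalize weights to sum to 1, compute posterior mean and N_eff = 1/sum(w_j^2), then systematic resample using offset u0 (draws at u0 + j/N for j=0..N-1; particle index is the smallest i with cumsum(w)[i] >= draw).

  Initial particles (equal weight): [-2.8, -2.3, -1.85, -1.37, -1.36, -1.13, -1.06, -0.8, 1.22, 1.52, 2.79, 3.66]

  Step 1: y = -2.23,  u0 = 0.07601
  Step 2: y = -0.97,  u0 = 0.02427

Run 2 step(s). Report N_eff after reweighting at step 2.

N_eff = 10.3002

step 1: w=[0.1542, 0.1828, 0.1697, 0.1237, 0.1226, 0.0963, 0.0885, 0.0618, 0.0003, 0.0001, 0.0000, 0.0000]  mean=-1.7537  Neff=7.2870  idx=[0, 1, 1, 1, 2, 2, 3, 4, 4, 5, 6, 7]
step 2: w=[0.0201, 0.0465, 0.0465, 0.0465, 0.0789, 0.0789, 0.1094, 0.1099, 0.1099, 0.1175, 0.1186, 0.1173]  mean=-1.4703  Neff=10.3002  idx=[1, 2, 4, 5, 6, 7, 7, 8, 9, 10, 10, 11]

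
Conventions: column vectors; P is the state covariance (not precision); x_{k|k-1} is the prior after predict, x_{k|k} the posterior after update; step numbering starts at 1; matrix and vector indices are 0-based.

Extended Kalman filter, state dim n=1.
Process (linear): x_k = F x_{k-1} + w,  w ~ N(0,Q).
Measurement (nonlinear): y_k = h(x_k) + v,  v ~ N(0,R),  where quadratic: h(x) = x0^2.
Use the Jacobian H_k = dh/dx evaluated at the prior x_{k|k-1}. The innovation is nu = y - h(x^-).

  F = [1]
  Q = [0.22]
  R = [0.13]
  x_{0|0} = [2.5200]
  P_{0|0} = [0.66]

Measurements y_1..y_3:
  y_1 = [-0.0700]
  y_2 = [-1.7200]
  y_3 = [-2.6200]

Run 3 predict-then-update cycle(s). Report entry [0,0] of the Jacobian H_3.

step 1: x^-=[2.5200]  P^-=[0.8800]  H_jac=[5.0400]  S=[22.4834]  K=[0.1973]  nu=[-6.4204]  x^+=[1.2535]  P^+=[0.0051]
step 2: x^-=[1.2535]  P^-=[0.2251]  H_jac=[2.5070]  S=[1.5446]  K=[0.3653]  nu=[-3.2912]  x^+=[0.0511]  P^+=[0.0189]
step 3: x^-=[0.0511]  P^-=[0.2389]  H_jac=[0.1023]  S=[0.1325]  K=[0.1844]  nu=[-2.6226]  x^+=[-0.4326]  P^+=[0.2344]

H_jac[0,0] = 0.1023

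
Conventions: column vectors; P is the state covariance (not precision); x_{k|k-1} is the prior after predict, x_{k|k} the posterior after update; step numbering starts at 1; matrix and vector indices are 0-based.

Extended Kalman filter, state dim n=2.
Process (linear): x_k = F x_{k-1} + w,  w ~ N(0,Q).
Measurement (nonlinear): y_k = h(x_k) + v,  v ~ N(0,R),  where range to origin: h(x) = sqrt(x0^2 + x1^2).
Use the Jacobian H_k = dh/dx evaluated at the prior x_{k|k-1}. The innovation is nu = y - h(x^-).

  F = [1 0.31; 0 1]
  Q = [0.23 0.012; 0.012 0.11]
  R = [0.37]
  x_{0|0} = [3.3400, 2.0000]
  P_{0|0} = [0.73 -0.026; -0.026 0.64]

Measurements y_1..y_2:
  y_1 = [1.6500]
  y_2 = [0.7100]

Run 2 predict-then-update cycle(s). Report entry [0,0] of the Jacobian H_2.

H_jac[0,0] = 0.9181

step 1: x^-=[3.9600, 2.0000]  P^-=[1.0054 0.1844; 0.1844 0.7500]  H_jac=[0.8926 0.4508]  S=[1.4719]  K=[0.6662; 0.3415]  nu=[-2.7864]  x^+=[2.1037, 1.0483]  P^+=[0.3522 -0.1505; -0.1505 0.5783]
step 2: x^-=[2.4287, 1.0483]  P^-=[0.5444 0.0408; 0.0408 0.6883]  H_jac=[0.9181 0.3963]  S=[0.9667]  K=[0.5338; 0.3209]  nu=[-1.9353]  x^+=[1.3957, 0.4273]  P^+=[0.2690 -0.1248; -0.1248 0.5888]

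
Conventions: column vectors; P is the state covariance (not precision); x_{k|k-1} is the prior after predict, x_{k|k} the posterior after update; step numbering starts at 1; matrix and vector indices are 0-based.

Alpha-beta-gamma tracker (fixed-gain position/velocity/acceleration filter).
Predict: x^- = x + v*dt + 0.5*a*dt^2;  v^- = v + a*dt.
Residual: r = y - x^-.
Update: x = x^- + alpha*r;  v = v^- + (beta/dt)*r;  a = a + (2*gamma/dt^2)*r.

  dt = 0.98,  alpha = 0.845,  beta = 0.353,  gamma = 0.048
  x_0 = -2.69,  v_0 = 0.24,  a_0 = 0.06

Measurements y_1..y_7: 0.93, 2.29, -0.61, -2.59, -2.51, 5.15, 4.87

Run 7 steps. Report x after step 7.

x_post = 5.0264

step 1: x_pred=-2.4260  r=3.3560  x^+=0.4098  v^+=1.5076  a^+=0.3955
step 2: x_pred=2.0772  r=0.2128  x^+=2.2570  v^+=1.9718  a^+=0.4167
step 3: x_pred=4.3895  r=-4.9995  x^+=0.1649  v^+=0.5794  a^+=-0.0830
step 4: x_pred=0.6929  r=-3.2829  x^+=-2.0812  v^+=-0.6845  a^+=-0.4112
step 5: x_pred=-2.9494  r=0.4394  x^+=-2.5781  v^+=-0.9291  a^+=-0.3672
step 6: x_pred=-3.6650  r=8.8150  x^+=3.7837  v^+=1.8862  a^+=0.5139
step 7: x_pred=5.8789  r=-1.0089  x^+=5.0264  v^+=2.0264  a^+=0.4130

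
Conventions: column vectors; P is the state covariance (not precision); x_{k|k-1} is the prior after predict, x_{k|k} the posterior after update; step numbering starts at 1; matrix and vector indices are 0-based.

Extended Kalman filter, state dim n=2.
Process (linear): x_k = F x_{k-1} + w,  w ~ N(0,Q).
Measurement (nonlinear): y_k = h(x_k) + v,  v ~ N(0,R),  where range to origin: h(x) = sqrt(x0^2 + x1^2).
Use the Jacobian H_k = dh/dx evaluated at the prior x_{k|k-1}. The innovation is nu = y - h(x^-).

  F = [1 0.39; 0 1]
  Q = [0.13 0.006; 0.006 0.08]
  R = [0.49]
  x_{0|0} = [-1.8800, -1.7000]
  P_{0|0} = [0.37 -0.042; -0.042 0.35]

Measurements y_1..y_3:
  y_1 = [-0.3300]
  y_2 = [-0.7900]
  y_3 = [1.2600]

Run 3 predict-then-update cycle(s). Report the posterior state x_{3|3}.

step 1: x^-=[-2.5430, -1.7000]  P^-=[0.5205 0.1005; 0.1005 0.4300]  H_jac=[-0.8313 -0.5558]  S=[1.0754]  K=[-0.4543; -0.2999]  nu=[-3.3889]  x^+=[-1.0034, -0.6836]  P^+=[0.2985 -0.0460; -0.0460 0.3333]
step 2: x^-=[-1.2701, -0.6836]  P^-=[0.4433 0.0900; 0.0900 0.4133]  H_jac=[-0.8805 -0.4740]  S=[1.0017]  K=[-0.4323; -0.2746]  nu=[-2.2324]  x^+=[-0.3050, -0.0706]  P^+=[0.2561 -0.0290; -0.0290 0.3377]
step 3: x^-=[-0.3326, -0.0706]  P^-=[0.4149 0.1088; 0.1088 0.4177]  H_jac=[-0.9782 -0.2075]  S=[0.9492]  K=[-0.4514; -0.2034]  nu=[0.9200]  x^+=[-0.7479, -0.2577]  P^+=[0.2215 0.0216; 0.0216 0.3784]

x_post = [-0.7479, -0.2577]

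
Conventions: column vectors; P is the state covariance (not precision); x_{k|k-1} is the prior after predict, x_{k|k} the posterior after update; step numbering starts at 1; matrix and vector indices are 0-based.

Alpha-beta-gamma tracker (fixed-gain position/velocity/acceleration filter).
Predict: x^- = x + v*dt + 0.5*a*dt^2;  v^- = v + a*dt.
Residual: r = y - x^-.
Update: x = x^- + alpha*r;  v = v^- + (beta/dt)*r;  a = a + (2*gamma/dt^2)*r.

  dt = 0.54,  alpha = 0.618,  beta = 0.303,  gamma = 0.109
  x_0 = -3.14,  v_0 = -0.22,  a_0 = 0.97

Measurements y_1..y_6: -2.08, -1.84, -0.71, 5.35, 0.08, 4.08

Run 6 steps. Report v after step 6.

v_post = 3.3151

step 1: x_pred=-3.1174  r=1.0374  x^+=-2.4763  v^+=0.8859  a^+=1.7455
step 2: x_pred=-1.7434  r=-0.0966  x^+=-1.8031  v^+=1.7743  a^+=1.6733
step 3: x_pred=-0.6010  r=-0.1090  x^+=-0.6684  v^+=2.6167  a^+=1.5919
step 4: x_pred=0.9767  r=4.3733  x^+=3.6794  v^+=5.9302  a^+=4.8613
step 5: x_pred=7.5905  r=-7.5105  x^+=2.9490  v^+=4.3411  a^+=-0.7536
step 6: x_pred=5.1833  r=-1.1033  x^+=4.5015  v^+=3.3151  a^+=-1.5784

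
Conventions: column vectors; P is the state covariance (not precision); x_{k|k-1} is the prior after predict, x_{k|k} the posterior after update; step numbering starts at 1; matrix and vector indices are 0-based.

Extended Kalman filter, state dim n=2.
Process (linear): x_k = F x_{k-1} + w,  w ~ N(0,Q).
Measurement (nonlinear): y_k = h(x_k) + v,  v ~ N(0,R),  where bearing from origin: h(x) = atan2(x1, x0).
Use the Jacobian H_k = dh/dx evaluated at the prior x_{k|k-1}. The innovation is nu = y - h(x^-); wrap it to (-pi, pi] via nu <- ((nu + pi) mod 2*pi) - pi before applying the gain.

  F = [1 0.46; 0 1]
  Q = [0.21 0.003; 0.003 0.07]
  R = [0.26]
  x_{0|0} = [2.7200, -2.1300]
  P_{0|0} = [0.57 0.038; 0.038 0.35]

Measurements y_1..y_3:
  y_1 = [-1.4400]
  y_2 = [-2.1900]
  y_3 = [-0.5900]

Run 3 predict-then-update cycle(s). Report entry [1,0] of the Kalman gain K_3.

step 1: x^-=[1.7402, -2.1300]  P^-=[0.8890 0.2020; 0.2020 0.4200]  H_jac=[0.2816 0.2300]  S=[0.3789]  K=[0.7833; 0.4051]  nu=[-0.5542]  x^+=[1.3061, -2.3545]  P^+=[0.6566 0.0818; 0.0818 0.3578]
step 2: x^-=[0.2230, -2.3545]  P^-=[1.0175 0.2494; 0.2494 0.4278]  H_jac=[0.4209 0.0399]  S=[0.4493]  K=[0.9753; 0.2716]  nu=[-0.7136]  x^+=[-0.4730, -2.5483]  P^+=[0.5901 0.1304; 0.1304 0.3947]
step 3: x^-=[-1.6453, -2.5483]  P^-=[1.0035 0.3149; 0.3149 0.4647]  H_jac=[0.2770 -0.1788]  S=[0.3206]  K=[0.6912; 0.0129]  nu=[1.5541]  x^+=[-0.5711, -2.5283]  P^+=[0.8503 0.3121; 0.3121 0.4646]

K[1,0] = 0.0129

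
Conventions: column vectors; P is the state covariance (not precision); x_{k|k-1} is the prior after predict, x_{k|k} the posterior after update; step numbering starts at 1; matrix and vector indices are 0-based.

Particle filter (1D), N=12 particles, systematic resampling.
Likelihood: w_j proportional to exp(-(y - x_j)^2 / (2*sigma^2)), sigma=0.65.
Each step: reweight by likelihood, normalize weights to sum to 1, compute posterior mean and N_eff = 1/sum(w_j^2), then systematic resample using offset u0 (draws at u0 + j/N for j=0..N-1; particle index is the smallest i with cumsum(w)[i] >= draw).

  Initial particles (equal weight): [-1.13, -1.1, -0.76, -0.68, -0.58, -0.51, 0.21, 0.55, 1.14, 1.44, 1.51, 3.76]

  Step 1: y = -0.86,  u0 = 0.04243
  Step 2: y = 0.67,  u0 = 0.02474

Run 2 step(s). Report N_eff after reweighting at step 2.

N_eff = 4.3321

step 1: w=[0.1543, 0.1572, 0.1663, 0.1619, 0.1533, 0.1455, 0.0434, 0.0160, 0.0015, 0.0003, 0.0002, 0.0000]  mean=-0.7265  Neff=6.7014  idx=[0, 0, 1, 1, 2, 2, 3, 3, 4, 4, 5, 6]
step 2: w=[0.0121, 0.0121, 0.0137, 0.0137, 0.0498, 0.0498, 0.0647, 0.0647, 0.0881, 0.0881, 0.1077, 0.4356]  mean=-0.2868  Neff=4.3321  idx=[2, 5, 6, 7, 8, 9, 10, 11, 11, 11, 11, 11]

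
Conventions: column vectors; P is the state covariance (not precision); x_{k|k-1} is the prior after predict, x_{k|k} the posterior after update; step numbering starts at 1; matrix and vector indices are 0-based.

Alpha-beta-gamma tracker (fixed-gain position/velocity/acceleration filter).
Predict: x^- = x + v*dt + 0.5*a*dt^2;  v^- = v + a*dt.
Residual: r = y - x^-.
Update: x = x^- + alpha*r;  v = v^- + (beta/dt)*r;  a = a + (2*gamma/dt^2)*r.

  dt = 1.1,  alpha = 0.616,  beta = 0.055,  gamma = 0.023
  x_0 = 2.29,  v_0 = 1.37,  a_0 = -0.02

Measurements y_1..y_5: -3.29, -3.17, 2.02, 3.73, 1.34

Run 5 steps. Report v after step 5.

v_post = -0.2028

step 1: x_pred=3.7849  r=-7.0749  x^+=-0.5732  v^+=0.9943  a^+=-0.2890
step 2: x_pred=0.3456  r=-3.5156  x^+=-1.8200  v^+=0.5006  a^+=-0.4226
step 3: x_pred=-1.5250  r=3.5450  x^+=0.6587  v^+=0.2130  a^+=-0.2878
step 4: x_pred=0.7189  r=3.0111  x^+=2.5737  v^+=0.0469  a^+=-0.1734
step 5: x_pred=2.5204  r=-1.1804  x^+=1.7933  v^+=-0.2028  a^+=-0.2182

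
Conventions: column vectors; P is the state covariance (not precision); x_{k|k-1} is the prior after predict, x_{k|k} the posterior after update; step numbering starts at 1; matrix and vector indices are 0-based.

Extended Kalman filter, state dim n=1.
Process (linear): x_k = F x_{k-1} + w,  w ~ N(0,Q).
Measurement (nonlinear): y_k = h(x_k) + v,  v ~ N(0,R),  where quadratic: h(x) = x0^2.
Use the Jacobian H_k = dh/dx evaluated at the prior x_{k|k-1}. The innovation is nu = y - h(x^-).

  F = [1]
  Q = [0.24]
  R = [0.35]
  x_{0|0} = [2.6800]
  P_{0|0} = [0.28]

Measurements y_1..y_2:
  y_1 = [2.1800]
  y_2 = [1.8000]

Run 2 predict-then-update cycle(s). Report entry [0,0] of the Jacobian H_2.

step 1: x^-=[2.6800]  P^-=[0.5200]  H_jac=[5.3600]  S=[15.2894]  K=[0.1823]  nu=[-5.0024]  x^+=[1.7681]  P^+=[0.0119]
step 2: x^-=[1.7681]  P^-=[0.2519]  H_jac=[3.5362]  S=[3.4999]  K=[0.2545]  nu=[-1.3261]  x^+=[1.4306]  P^+=[0.0252]

H_jac[0,0] = 3.5362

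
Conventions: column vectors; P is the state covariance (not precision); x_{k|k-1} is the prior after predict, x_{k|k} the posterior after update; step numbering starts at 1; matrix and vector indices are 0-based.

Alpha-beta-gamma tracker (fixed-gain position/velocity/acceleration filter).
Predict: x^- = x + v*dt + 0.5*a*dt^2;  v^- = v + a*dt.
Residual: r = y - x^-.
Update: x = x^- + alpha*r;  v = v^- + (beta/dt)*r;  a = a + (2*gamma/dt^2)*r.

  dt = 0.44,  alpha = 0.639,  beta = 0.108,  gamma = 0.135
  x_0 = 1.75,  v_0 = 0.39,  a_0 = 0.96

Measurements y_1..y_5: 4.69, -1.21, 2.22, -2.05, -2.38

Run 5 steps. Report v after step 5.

v_post = -5.3287

step 1: x_pred=2.0145  r=2.6755  x^+=3.7242  v^+=1.4691  a^+=4.6913
step 2: x_pred=4.8247  r=-6.0347  x^+=0.9685  v^+=2.0520  a^+=-3.7248
step 3: x_pred=1.5108  r=0.7092  x^+=1.9640  v^+=0.5872  a^+=-2.7358
step 4: x_pred=1.9575  r=-4.0075  x^+=-0.6033  v^+=-1.6003  a^+=-8.3248
step 5: x_pred=-2.1132  r=-0.2668  x^+=-2.2837  v^+=-5.3287  a^+=-8.6969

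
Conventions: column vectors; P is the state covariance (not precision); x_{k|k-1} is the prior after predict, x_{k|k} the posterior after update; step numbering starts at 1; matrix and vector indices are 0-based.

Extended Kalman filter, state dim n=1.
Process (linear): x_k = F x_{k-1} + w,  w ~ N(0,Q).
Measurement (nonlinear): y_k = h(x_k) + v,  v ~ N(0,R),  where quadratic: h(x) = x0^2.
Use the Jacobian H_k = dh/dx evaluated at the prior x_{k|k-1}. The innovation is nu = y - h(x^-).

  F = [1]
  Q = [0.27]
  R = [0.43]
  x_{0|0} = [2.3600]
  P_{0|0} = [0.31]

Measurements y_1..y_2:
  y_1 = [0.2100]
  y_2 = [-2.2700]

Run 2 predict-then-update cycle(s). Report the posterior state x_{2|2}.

x_post = [0.0209]

step 1: x^-=[2.3600]  P^-=[0.5800]  H_jac=[4.7200]  S=[13.3515]  K=[0.2050]  nu=[-5.3596]  x^+=[1.2611]  P^+=[0.0187]
step 2: x^-=[1.2611]  P^-=[0.2887]  H_jac=[2.5221]  S=[2.2663]  K=[0.3213]  nu=[-3.8603]  x^+=[0.0209]  P^+=[0.0548]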